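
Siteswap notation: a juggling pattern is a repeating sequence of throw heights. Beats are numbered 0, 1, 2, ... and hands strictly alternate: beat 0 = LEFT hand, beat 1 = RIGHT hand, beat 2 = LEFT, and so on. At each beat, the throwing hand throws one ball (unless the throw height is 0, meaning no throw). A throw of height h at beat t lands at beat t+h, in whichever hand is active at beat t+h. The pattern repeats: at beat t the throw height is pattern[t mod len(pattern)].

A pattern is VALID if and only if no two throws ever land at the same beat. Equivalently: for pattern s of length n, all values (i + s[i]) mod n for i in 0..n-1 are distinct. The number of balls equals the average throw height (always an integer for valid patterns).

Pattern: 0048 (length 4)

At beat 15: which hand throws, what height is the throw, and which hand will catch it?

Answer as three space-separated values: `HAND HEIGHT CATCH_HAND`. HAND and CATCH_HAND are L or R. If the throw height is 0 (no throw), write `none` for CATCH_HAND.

Beat 15: 15 mod 2 = 1, so hand = R
Throw height = pattern[15 mod 4] = pattern[3] = 8
Lands at beat 15+8=23, 23 mod 2 = 1, so catch hand = R

Answer: R 8 R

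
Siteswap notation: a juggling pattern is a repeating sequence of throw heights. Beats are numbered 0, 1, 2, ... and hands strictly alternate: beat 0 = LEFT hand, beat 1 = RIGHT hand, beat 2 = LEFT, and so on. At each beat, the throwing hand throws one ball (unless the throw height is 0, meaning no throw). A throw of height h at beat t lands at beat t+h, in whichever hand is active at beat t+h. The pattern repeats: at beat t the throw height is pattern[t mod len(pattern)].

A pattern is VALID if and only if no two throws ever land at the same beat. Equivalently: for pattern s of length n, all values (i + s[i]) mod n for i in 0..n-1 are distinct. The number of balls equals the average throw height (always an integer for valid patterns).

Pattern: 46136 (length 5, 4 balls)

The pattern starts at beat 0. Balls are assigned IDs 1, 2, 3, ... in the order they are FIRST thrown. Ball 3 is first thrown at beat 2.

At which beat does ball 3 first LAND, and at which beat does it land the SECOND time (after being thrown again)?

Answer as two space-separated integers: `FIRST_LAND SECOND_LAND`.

Beat 0 (L): throw ball1 h=4 -> lands@4:L; in-air after throw: [b1@4:L]
Beat 1 (R): throw ball2 h=6 -> lands@7:R; in-air after throw: [b1@4:L b2@7:R]
Beat 2 (L): throw ball3 h=1 -> lands@3:R; in-air after throw: [b3@3:R b1@4:L b2@7:R]
Beat 3 (R): throw ball3 h=3 -> lands@6:L; in-air after throw: [b1@4:L b3@6:L b2@7:R]
Beat 4 (L): throw ball1 h=6 -> lands@10:L; in-air after throw: [b3@6:L b2@7:R b1@10:L]
Beat 5 (R): throw ball4 h=4 -> lands@9:R; in-air after throw: [b3@6:L b2@7:R b4@9:R b1@10:L]
Beat 6 (L): throw ball3 h=6 -> lands@12:L; in-air after throw: [b2@7:R b4@9:R b1@10:L b3@12:L]
Ball 3: thrown@2 h=1 -> first land @3; rethrown@3 h=3 -> second land @6

Answer: 3 6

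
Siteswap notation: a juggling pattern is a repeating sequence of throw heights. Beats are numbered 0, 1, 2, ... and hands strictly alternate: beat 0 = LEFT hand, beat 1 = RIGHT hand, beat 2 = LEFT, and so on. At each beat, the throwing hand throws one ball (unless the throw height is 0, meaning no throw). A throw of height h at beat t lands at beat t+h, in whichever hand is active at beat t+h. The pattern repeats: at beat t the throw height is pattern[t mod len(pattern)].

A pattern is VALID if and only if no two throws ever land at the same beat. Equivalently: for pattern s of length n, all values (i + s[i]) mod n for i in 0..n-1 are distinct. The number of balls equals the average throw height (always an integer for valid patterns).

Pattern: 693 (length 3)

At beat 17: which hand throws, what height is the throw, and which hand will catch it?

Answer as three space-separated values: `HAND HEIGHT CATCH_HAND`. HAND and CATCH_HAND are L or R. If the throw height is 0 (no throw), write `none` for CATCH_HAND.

Answer: R 3 L

Derivation:
Beat 17: 17 mod 2 = 1, so hand = R
Throw height = pattern[17 mod 3] = pattern[2] = 3
Lands at beat 17+3=20, 20 mod 2 = 0, so catch hand = L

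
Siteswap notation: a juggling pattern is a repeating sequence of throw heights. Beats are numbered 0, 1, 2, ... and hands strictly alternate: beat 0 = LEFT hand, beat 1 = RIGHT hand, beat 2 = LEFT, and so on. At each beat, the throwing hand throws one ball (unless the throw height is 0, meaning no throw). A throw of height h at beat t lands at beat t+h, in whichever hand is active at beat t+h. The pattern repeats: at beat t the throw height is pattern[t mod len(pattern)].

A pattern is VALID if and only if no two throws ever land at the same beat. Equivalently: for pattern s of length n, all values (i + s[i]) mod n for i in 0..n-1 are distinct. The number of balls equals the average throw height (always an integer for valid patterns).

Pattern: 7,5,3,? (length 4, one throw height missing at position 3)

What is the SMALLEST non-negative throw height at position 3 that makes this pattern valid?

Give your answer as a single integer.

i=0: (0 + 7) mod 4 = 3
i=1: (1 + 5) mod 4 = 2
i=2: (2 + 3) mod 4 = 1
i=3: s[i]=? (unknown)
Known residues: [1, 2, 3]; need a permutation of 0..3, so missing residue r = 0
Need (3 + s) mod 4 = 0; smallest s = (0 - 3) mod 4 = 1

Answer: 1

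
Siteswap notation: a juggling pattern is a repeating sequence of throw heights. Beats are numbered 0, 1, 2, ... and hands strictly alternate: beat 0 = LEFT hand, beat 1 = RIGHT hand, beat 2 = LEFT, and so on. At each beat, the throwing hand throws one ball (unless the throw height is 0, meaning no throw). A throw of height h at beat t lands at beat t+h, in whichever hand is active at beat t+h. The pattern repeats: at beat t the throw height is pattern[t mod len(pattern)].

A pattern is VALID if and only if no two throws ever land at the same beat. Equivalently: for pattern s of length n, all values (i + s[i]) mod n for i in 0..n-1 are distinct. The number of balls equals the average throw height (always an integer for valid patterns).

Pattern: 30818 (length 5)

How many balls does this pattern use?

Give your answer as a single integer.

Pattern = [3, 0, 8, 1, 8], length n = 5
  position 0: throw height = 3, running sum = 3
  position 1: throw height = 0, running sum = 3
  position 2: throw height = 8, running sum = 11
  position 3: throw height = 1, running sum = 12
  position 4: throw height = 8, running sum = 20
Total sum = 20; balls = sum / n = 20 / 5 = 4

Answer: 4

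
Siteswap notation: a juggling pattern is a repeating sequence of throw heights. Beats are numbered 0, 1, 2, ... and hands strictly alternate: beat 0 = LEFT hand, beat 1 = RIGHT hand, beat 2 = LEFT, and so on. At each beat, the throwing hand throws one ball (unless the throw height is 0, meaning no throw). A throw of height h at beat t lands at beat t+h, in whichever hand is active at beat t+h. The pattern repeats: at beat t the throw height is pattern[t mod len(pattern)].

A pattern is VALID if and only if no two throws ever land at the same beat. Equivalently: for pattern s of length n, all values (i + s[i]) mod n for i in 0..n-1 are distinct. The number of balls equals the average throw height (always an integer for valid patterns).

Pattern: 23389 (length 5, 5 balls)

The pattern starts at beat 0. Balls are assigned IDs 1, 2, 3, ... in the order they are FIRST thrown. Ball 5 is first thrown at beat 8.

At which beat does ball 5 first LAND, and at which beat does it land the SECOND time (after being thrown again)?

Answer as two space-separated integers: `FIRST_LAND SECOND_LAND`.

Answer: 16 19

Derivation:
Beat 0 (L): throw ball1 h=2 -> lands@2:L; in-air after throw: [b1@2:L]
Beat 1 (R): throw ball2 h=3 -> lands@4:L; in-air after throw: [b1@2:L b2@4:L]
Beat 2 (L): throw ball1 h=3 -> lands@5:R; in-air after throw: [b2@4:L b1@5:R]
Beat 3 (R): throw ball3 h=8 -> lands@11:R; in-air after throw: [b2@4:L b1@5:R b3@11:R]
Beat 4 (L): throw ball2 h=9 -> lands@13:R; in-air after throw: [b1@5:R b3@11:R b2@13:R]
Beat 5 (R): throw ball1 h=2 -> lands@7:R; in-air after throw: [b1@7:R b3@11:R b2@13:R]
Beat 6 (L): throw ball4 h=3 -> lands@9:R; in-air after throw: [b1@7:R b4@9:R b3@11:R b2@13:R]
Beat 7 (R): throw ball1 h=3 -> lands@10:L; in-air after throw: [b4@9:R b1@10:L b3@11:R b2@13:R]
Beat 8 (L): throw ball5 h=8 -> lands@16:L; in-air after throw: [b4@9:R b1@10:L b3@11:R b2@13:R b5@16:L]
Beat 9 (R): throw ball4 h=9 -> lands@18:L; in-air after throw: [b1@10:L b3@11:R b2@13:R b5@16:L b4@18:L]
Beat 10 (L): throw ball1 h=2 -> lands@12:L; in-air after throw: [b3@11:R b1@12:L b2@13:R b5@16:L b4@18:L]
Beat 11 (R): throw ball3 h=3 -> lands@14:L; in-air after throw: [b1@12:L b2@13:R b3@14:L b5@16:L b4@18:L]
Beat 12 (L): throw ball1 h=3 -> lands@15:R; in-air after throw: [b2@13:R b3@14:L b1@15:R b5@16:L b4@18:L]
Beat 13 (R): throw ball2 h=8 -> lands@21:R; in-air after throw: [b3@14:L b1@15:R b5@16:L b4@18:L b2@21:R]
Beat 14 (L): throw ball3 h=9 -> lands@23:R; in-air after throw: [b1@15:R b5@16:L b4@18:L b2@21:R b3@23:R]
Beat 15 (R): throw ball1 h=2 -> lands@17:R; in-air after throw: [b5@16:L b1@17:R b4@18:L b2@21:R b3@23:R]
Beat 16 (L): throw ball5 h=3 -> lands@19:R; in-air after throw: [b1@17:R b4@18:L b5@19:R b2@21:R b3@23:R]
Beat 17 (R): throw ball1 h=3 -> lands@20:L; in-air after throw: [b4@18:L b5@19:R b1@20:L b2@21:R b3@23:R]
Beat 18 (L): throw ball4 h=8 -> lands@26:L; in-air after throw: [b5@19:R b1@20:L b2@21:R b3@23:R b4@26:L]
Beat 19 (R): throw ball5 h=9 -> lands@28:L; in-air after throw: [b1@20:L b2@21:R b3@23:R b4@26:L b5@28:L]
Ball 5: thrown@8 h=8 -> first land @16; rethrown@16 h=3 -> second land @19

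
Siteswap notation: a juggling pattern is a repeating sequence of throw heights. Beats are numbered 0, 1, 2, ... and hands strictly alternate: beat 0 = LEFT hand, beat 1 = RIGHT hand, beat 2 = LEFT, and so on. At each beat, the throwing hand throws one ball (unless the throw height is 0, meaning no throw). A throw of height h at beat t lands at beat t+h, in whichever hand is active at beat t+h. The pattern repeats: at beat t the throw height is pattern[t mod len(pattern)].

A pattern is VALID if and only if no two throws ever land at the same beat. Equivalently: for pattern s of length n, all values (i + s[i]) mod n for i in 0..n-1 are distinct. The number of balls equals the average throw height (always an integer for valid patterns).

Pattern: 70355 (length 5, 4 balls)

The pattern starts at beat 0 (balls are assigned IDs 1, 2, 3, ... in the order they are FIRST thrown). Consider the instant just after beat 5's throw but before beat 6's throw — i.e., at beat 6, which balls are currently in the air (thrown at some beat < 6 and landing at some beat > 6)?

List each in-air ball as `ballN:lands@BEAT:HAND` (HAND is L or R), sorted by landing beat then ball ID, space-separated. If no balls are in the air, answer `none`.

Beat 0 (L): throw ball1 h=7 -> lands@7:R; in-air after throw: [b1@7:R]
Beat 2 (L): throw ball2 h=3 -> lands@5:R; in-air after throw: [b2@5:R b1@7:R]
Beat 3 (R): throw ball3 h=5 -> lands@8:L; in-air after throw: [b2@5:R b1@7:R b3@8:L]
Beat 4 (L): throw ball4 h=5 -> lands@9:R; in-air after throw: [b2@5:R b1@7:R b3@8:L b4@9:R]
Beat 5 (R): throw ball2 h=7 -> lands@12:L; in-air after throw: [b1@7:R b3@8:L b4@9:R b2@12:L]

Answer: ball1:lands@7:R ball3:lands@8:L ball4:lands@9:R ball2:lands@12:L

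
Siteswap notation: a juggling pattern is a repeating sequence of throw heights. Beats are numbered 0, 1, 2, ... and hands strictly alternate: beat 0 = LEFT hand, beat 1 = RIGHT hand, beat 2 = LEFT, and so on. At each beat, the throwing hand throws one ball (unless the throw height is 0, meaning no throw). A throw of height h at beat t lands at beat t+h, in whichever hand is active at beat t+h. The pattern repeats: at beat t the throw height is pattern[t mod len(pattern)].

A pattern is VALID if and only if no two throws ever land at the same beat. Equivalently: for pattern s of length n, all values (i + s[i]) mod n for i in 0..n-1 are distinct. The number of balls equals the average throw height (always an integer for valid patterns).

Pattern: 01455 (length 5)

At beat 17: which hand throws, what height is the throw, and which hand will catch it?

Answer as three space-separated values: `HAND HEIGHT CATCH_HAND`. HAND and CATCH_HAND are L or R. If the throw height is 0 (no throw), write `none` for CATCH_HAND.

Beat 17: 17 mod 2 = 1, so hand = R
Throw height = pattern[17 mod 5] = pattern[2] = 4
Lands at beat 17+4=21, 21 mod 2 = 1, so catch hand = R

Answer: R 4 R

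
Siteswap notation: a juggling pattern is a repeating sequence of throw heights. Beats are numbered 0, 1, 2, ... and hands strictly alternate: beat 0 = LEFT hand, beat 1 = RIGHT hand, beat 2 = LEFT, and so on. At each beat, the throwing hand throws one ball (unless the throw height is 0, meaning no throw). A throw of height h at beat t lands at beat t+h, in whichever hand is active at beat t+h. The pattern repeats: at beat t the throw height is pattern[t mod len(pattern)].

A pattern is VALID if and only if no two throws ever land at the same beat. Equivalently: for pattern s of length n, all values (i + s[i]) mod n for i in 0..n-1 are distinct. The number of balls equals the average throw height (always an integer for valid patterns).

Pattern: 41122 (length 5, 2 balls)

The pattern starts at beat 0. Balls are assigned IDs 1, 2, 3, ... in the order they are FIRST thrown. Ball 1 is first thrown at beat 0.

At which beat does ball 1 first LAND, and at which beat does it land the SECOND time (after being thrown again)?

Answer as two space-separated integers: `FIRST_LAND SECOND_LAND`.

Beat 0 (L): throw ball1 h=4 -> lands@4:L; in-air after throw: [b1@4:L]
Beat 1 (R): throw ball2 h=1 -> lands@2:L; in-air after throw: [b2@2:L b1@4:L]
Beat 2 (L): throw ball2 h=1 -> lands@3:R; in-air after throw: [b2@3:R b1@4:L]
Beat 3 (R): throw ball2 h=2 -> lands@5:R; in-air after throw: [b1@4:L b2@5:R]
Beat 4 (L): throw ball1 h=2 -> lands@6:L; in-air after throw: [b2@5:R b1@6:L]
Beat 5 (R): throw ball2 h=4 -> lands@9:R; in-air after throw: [b1@6:L b2@9:R]
Beat 6 (L): throw ball1 h=1 -> lands@7:R; in-air after throw: [b1@7:R b2@9:R]
Ball 1: thrown@0 h=4 -> first land @4; rethrown@4 h=2 -> second land @6

Answer: 4 6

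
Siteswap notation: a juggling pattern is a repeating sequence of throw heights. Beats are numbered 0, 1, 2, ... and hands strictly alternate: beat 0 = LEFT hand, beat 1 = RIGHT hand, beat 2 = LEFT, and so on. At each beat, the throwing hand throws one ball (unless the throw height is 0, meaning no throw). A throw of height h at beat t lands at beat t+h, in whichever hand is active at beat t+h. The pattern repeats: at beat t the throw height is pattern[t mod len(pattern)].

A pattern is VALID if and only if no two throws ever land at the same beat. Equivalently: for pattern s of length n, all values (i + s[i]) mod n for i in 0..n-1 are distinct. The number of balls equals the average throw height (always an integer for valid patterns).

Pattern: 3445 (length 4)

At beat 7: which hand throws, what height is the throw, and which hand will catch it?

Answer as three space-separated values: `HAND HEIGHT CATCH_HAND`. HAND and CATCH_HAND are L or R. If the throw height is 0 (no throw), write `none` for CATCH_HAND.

Answer: R 5 L

Derivation:
Beat 7: 7 mod 2 = 1, so hand = R
Throw height = pattern[7 mod 4] = pattern[3] = 5
Lands at beat 7+5=12, 12 mod 2 = 0, so catch hand = L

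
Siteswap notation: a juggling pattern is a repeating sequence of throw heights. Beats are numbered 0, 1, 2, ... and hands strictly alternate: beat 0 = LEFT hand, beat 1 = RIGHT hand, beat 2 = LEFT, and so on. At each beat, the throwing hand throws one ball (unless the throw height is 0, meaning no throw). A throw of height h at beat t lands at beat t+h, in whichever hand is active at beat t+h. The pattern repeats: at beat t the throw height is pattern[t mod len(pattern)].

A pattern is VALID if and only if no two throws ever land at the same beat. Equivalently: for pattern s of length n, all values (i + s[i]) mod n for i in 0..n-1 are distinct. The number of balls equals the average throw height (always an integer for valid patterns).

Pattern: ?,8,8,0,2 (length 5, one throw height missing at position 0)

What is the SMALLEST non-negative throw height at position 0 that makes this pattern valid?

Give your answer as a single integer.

Answer: 2

Derivation:
i=0: s[i]=? (unknown)
i=1: (1 + 8) mod 5 = 4
i=2: (2 + 8) mod 5 = 0
i=3: (3 + 0) mod 5 = 3
i=4: (4 + 2) mod 5 = 1
Known residues: [0, 1, 3, 4]; need a permutation of 0..4, so missing residue r = 2
Need (0 + s) mod 5 = 2; smallest s = (2 - 0) mod 5 = 2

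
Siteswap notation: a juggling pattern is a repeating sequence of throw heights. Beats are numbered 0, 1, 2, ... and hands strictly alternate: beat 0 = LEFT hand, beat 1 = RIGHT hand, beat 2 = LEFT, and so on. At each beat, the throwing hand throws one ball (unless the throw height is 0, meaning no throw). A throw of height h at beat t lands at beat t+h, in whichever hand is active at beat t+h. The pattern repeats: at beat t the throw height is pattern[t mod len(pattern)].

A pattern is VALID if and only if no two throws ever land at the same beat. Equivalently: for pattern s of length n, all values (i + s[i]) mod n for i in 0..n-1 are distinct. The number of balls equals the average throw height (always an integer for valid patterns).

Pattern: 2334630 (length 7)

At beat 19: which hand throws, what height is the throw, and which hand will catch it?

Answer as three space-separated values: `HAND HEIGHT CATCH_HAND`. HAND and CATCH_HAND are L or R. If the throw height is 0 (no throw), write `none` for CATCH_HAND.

Answer: R 3 L

Derivation:
Beat 19: 19 mod 2 = 1, so hand = R
Throw height = pattern[19 mod 7] = pattern[5] = 3
Lands at beat 19+3=22, 22 mod 2 = 0, so catch hand = L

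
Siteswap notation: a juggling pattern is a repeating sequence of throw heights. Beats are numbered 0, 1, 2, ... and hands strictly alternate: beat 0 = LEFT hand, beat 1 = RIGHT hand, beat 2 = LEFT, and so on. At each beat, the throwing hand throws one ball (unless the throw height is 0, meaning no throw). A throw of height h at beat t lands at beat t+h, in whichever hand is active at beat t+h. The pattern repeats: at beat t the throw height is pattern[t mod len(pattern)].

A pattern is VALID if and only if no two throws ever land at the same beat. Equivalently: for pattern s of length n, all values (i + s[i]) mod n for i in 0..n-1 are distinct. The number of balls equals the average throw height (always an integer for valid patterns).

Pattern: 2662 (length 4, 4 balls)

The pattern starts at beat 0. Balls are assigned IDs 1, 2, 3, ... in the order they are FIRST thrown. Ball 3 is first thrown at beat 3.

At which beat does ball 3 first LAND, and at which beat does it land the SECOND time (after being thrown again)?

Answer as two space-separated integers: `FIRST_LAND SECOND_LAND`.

Beat 0 (L): throw ball1 h=2 -> lands@2:L; in-air after throw: [b1@2:L]
Beat 1 (R): throw ball2 h=6 -> lands@7:R; in-air after throw: [b1@2:L b2@7:R]
Beat 2 (L): throw ball1 h=6 -> lands@8:L; in-air after throw: [b2@7:R b1@8:L]
Beat 3 (R): throw ball3 h=2 -> lands@5:R; in-air after throw: [b3@5:R b2@7:R b1@8:L]
Beat 4 (L): throw ball4 h=2 -> lands@6:L; in-air after throw: [b3@5:R b4@6:L b2@7:R b1@8:L]
Beat 5 (R): throw ball3 h=6 -> lands@11:R; in-air after throw: [b4@6:L b2@7:R b1@8:L b3@11:R]
Beat 6 (L): throw ball4 h=6 -> lands@12:L; in-air after throw: [b2@7:R b1@8:L b3@11:R b4@12:L]
Beat 7 (R): throw ball2 h=2 -> lands@9:R; in-air after throw: [b1@8:L b2@9:R b3@11:R b4@12:L]
Beat 8 (L): throw ball1 h=2 -> lands@10:L; in-air after throw: [b2@9:R b1@10:L b3@11:R b4@12:L]
Beat 9 (R): throw ball2 h=6 -> lands@15:R; in-air after throw: [b1@10:L b3@11:R b4@12:L b2@15:R]
Beat 10 (L): throw ball1 h=6 -> lands@16:L; in-air after throw: [b3@11:R b4@12:L b2@15:R b1@16:L]
Beat 11 (R): throw ball3 h=2 -> lands@13:R; in-air after throw: [b4@12:L b3@13:R b2@15:R b1@16:L]
Ball 3: thrown@3 h=2 -> first land @5; rethrown@5 h=6 -> second land @11

Answer: 5 11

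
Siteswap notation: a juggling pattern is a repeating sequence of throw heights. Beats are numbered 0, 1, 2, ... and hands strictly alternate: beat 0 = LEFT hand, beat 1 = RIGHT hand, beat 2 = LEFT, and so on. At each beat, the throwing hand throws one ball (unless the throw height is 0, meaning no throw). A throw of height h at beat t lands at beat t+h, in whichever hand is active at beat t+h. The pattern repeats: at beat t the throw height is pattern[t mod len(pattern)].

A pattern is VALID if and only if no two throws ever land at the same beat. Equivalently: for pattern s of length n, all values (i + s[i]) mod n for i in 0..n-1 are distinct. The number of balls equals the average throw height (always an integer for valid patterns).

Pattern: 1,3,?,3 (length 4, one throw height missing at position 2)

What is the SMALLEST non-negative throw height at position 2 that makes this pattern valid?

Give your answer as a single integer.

i=0: (0 + 1) mod 4 = 1
i=1: (1 + 3) mod 4 = 0
i=2: s[i]=? (unknown)
i=3: (3 + 3) mod 4 = 2
Known residues: [0, 1, 2]; need a permutation of 0..3, so missing residue r = 3
Need (2 + s) mod 4 = 3; smallest s = (3 - 2) mod 4 = 1

Answer: 1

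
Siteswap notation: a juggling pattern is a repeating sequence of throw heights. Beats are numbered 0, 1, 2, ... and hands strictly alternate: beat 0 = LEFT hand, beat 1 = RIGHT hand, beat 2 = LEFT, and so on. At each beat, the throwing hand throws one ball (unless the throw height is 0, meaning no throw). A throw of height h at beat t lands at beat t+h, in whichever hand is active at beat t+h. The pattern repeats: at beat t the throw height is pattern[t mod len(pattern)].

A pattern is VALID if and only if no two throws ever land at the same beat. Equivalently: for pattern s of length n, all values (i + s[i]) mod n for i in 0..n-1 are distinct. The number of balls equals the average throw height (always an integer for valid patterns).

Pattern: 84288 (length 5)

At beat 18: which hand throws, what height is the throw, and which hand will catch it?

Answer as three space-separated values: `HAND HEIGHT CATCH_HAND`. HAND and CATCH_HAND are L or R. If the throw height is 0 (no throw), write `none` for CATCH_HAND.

Beat 18: 18 mod 2 = 0, so hand = L
Throw height = pattern[18 mod 5] = pattern[3] = 8
Lands at beat 18+8=26, 26 mod 2 = 0, so catch hand = L

Answer: L 8 L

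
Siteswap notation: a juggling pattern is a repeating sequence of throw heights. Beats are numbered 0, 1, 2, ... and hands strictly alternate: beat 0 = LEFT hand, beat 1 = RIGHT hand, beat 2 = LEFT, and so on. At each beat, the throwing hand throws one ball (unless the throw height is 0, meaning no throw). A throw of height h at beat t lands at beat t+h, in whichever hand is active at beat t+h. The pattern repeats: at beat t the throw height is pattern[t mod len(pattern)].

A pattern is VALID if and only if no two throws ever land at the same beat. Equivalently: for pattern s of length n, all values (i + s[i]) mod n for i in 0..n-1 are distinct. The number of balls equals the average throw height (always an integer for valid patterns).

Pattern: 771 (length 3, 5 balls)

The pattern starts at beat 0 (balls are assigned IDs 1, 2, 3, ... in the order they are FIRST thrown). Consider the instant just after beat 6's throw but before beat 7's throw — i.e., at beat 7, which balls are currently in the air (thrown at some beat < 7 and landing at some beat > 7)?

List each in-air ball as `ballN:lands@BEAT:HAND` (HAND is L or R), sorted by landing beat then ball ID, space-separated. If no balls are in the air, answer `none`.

Answer: ball2:lands@8:L ball3:lands@10:L ball4:lands@11:R ball5:lands@13:R

Derivation:
Beat 0 (L): throw ball1 h=7 -> lands@7:R; in-air after throw: [b1@7:R]
Beat 1 (R): throw ball2 h=7 -> lands@8:L; in-air after throw: [b1@7:R b2@8:L]
Beat 2 (L): throw ball3 h=1 -> lands@3:R; in-air after throw: [b3@3:R b1@7:R b2@8:L]
Beat 3 (R): throw ball3 h=7 -> lands@10:L; in-air after throw: [b1@7:R b2@8:L b3@10:L]
Beat 4 (L): throw ball4 h=7 -> lands@11:R; in-air after throw: [b1@7:R b2@8:L b3@10:L b4@11:R]
Beat 5 (R): throw ball5 h=1 -> lands@6:L; in-air after throw: [b5@6:L b1@7:R b2@8:L b3@10:L b4@11:R]
Beat 6 (L): throw ball5 h=7 -> lands@13:R; in-air after throw: [b1@7:R b2@8:L b3@10:L b4@11:R b5@13:R]
Beat 7 (R): throw ball1 h=7 -> lands@14:L; in-air after throw: [b2@8:L b3@10:L b4@11:R b5@13:R b1@14:L]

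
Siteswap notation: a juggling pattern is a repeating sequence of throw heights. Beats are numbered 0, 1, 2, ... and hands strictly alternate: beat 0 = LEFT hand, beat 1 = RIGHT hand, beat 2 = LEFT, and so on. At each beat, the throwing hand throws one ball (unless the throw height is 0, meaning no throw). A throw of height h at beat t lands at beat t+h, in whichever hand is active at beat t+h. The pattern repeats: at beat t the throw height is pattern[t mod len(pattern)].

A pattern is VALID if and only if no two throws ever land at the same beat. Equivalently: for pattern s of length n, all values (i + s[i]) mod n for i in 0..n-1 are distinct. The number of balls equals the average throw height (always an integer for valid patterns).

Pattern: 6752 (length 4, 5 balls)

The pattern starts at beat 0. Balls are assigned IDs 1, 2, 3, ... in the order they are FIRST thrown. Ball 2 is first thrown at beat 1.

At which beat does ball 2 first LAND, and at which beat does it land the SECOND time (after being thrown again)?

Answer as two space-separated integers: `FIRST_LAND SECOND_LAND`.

Beat 0 (L): throw ball1 h=6 -> lands@6:L; in-air after throw: [b1@6:L]
Beat 1 (R): throw ball2 h=7 -> lands@8:L; in-air after throw: [b1@6:L b2@8:L]
Beat 2 (L): throw ball3 h=5 -> lands@7:R; in-air after throw: [b1@6:L b3@7:R b2@8:L]
Beat 3 (R): throw ball4 h=2 -> lands@5:R; in-air after throw: [b4@5:R b1@6:L b3@7:R b2@8:L]
Beat 4 (L): throw ball5 h=6 -> lands@10:L; in-air after throw: [b4@5:R b1@6:L b3@7:R b2@8:L b5@10:L]
Beat 5 (R): throw ball4 h=7 -> lands@12:L; in-air after throw: [b1@6:L b3@7:R b2@8:L b5@10:L b4@12:L]
Beat 6 (L): throw ball1 h=5 -> lands@11:R; in-air after throw: [b3@7:R b2@8:L b5@10:L b1@11:R b4@12:L]
Beat 7 (R): throw ball3 h=2 -> lands@9:R; in-air after throw: [b2@8:L b3@9:R b5@10:L b1@11:R b4@12:L]
Beat 8 (L): throw ball2 h=6 -> lands@14:L; in-air after throw: [b3@9:R b5@10:L b1@11:R b4@12:L b2@14:L]
Beat 9 (R): throw ball3 h=7 -> lands@16:L; in-air after throw: [b5@10:L b1@11:R b4@12:L b2@14:L b3@16:L]
Beat 10 (L): throw ball5 h=5 -> lands@15:R; in-air after throw: [b1@11:R b4@12:L b2@14:L b5@15:R b3@16:L]
Beat 11 (R): throw ball1 h=2 -> lands@13:R; in-air after throw: [b4@12:L b1@13:R b2@14:L b5@15:R b3@16:L]
Beat 12 (L): throw ball4 h=6 -> lands@18:L; in-air after throw: [b1@13:R b2@14:L b5@15:R b3@16:L b4@18:L]
Beat 13 (R): throw ball1 h=7 -> lands@20:L; in-air after throw: [b2@14:L b5@15:R b3@16:L b4@18:L b1@20:L]
Beat 14 (L): throw ball2 h=5 -> lands@19:R; in-air after throw: [b5@15:R b3@16:L b4@18:L b2@19:R b1@20:L]
Ball 2: thrown@1 h=7 -> first land @8; rethrown@8 h=6 -> second land @14

Answer: 8 14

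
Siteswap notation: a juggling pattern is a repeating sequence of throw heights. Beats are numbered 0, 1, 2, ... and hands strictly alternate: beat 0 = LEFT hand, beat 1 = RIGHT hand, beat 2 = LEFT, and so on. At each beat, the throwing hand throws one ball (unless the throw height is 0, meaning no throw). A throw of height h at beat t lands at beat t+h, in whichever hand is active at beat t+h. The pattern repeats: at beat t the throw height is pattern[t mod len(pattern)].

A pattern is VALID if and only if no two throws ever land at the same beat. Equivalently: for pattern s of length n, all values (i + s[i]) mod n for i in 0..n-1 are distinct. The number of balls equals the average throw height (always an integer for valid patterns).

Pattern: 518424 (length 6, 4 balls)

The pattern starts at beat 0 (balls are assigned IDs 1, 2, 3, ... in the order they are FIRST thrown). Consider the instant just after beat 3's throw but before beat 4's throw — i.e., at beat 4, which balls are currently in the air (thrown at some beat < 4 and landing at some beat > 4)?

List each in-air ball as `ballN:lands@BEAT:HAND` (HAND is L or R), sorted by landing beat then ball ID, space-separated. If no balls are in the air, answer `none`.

Beat 0 (L): throw ball1 h=5 -> lands@5:R; in-air after throw: [b1@5:R]
Beat 1 (R): throw ball2 h=1 -> lands@2:L; in-air after throw: [b2@2:L b1@5:R]
Beat 2 (L): throw ball2 h=8 -> lands@10:L; in-air after throw: [b1@5:R b2@10:L]
Beat 3 (R): throw ball3 h=4 -> lands@7:R; in-air after throw: [b1@5:R b3@7:R b2@10:L]
Beat 4 (L): throw ball4 h=2 -> lands@6:L; in-air after throw: [b1@5:R b4@6:L b3@7:R b2@10:L]

Answer: ball1:lands@5:R ball3:lands@7:R ball2:lands@10:L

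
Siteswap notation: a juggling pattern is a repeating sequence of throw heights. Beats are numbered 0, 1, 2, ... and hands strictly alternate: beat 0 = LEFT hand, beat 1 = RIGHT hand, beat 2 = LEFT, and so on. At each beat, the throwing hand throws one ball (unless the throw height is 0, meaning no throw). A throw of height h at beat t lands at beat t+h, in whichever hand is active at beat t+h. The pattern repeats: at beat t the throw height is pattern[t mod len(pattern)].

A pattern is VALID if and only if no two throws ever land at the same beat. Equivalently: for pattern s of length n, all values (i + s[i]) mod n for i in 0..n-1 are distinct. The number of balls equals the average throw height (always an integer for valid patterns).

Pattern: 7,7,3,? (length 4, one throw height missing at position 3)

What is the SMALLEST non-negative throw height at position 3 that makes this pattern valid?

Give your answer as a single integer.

i=0: (0 + 7) mod 4 = 3
i=1: (1 + 7) mod 4 = 0
i=2: (2 + 3) mod 4 = 1
i=3: s[i]=? (unknown)
Known residues: [0, 1, 3]; need a permutation of 0..3, so missing residue r = 2
Need (3 + s) mod 4 = 2; smallest s = (2 - 3) mod 4 = 3

Answer: 3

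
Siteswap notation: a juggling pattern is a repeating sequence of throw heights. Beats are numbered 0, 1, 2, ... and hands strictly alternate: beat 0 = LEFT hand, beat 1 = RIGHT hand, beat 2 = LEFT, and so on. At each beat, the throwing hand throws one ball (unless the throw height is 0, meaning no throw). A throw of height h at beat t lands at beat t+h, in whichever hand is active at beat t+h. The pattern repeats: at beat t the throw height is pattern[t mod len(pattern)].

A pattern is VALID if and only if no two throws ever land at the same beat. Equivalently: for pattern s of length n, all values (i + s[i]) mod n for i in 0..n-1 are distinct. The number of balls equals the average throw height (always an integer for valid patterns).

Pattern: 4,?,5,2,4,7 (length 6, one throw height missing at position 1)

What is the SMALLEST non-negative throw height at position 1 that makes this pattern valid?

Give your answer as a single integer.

i=0: (0 + 4) mod 6 = 4
i=1: s[i]=? (unknown)
i=2: (2 + 5) mod 6 = 1
i=3: (3 + 2) mod 6 = 5
i=4: (4 + 4) mod 6 = 2
i=5: (5 + 7) mod 6 = 0
Known residues: [0, 1, 2, 4, 5]; need a permutation of 0..5, so missing residue r = 3
Need (1 + s) mod 6 = 3; smallest s = (3 - 1) mod 6 = 2

Answer: 2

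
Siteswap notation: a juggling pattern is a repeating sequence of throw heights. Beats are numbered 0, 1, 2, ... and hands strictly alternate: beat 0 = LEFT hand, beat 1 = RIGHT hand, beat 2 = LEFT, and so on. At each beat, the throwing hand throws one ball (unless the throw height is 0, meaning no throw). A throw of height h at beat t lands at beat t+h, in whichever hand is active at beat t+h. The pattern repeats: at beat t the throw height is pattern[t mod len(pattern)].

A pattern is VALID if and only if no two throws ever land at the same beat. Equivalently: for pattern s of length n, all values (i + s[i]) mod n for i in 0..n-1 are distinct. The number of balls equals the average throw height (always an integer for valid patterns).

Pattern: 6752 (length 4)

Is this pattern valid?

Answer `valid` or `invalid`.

i=0: (i + s[i]) mod n = (0 + 6) mod 4 = 2
i=1: (i + s[i]) mod n = (1 + 7) mod 4 = 0
i=2: (i + s[i]) mod n = (2 + 5) mod 4 = 3
i=3: (i + s[i]) mod n = (3 + 2) mod 4 = 1
Residues: [2, 0, 3, 1], distinct: True

Answer: valid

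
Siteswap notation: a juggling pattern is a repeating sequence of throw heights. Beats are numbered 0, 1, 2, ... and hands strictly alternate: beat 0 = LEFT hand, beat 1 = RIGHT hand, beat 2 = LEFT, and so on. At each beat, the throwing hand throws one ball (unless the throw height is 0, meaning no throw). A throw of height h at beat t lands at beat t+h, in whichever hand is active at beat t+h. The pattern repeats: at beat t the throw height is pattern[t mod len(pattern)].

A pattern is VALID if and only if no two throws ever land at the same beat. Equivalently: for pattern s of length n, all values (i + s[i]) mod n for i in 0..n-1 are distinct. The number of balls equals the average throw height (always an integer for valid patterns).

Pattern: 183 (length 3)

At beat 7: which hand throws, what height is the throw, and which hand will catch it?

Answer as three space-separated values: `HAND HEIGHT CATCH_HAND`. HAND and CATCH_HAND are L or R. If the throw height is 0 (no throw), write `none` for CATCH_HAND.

Beat 7: 7 mod 2 = 1, so hand = R
Throw height = pattern[7 mod 3] = pattern[1] = 8
Lands at beat 7+8=15, 15 mod 2 = 1, so catch hand = R

Answer: R 8 R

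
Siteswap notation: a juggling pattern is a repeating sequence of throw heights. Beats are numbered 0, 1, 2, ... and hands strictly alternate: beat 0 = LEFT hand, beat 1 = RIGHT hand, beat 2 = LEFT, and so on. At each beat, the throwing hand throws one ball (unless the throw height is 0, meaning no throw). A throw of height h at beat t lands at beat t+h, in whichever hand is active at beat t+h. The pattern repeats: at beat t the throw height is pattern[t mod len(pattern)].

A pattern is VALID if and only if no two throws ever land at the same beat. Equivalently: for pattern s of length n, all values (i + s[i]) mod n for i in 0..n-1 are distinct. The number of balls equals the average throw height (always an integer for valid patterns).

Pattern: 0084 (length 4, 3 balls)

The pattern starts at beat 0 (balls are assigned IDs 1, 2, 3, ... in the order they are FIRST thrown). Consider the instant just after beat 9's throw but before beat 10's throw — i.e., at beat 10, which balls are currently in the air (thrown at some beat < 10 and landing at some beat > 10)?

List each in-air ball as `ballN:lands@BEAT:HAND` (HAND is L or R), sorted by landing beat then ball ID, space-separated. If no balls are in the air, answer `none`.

Answer: ball2:lands@11:R ball3:lands@14:L

Derivation:
Beat 2 (L): throw ball1 h=8 -> lands@10:L; in-air after throw: [b1@10:L]
Beat 3 (R): throw ball2 h=4 -> lands@7:R; in-air after throw: [b2@7:R b1@10:L]
Beat 6 (L): throw ball3 h=8 -> lands@14:L; in-air after throw: [b2@7:R b1@10:L b3@14:L]
Beat 7 (R): throw ball2 h=4 -> lands@11:R; in-air after throw: [b1@10:L b2@11:R b3@14:L]
Beat 10 (L): throw ball1 h=8 -> lands@18:L; in-air after throw: [b2@11:R b3@14:L b1@18:L]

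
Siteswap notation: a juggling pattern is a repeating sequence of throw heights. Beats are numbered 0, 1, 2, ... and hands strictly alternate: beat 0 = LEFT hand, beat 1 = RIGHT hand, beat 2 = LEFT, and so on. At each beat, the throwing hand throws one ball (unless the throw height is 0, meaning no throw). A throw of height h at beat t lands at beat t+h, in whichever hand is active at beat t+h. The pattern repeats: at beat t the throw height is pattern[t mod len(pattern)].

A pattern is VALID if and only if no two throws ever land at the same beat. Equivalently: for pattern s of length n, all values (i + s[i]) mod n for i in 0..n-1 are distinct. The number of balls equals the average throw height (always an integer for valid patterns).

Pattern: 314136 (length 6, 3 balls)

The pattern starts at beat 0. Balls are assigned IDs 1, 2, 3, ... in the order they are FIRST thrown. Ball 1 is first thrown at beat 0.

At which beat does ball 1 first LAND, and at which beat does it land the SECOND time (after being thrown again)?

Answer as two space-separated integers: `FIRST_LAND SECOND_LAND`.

Answer: 3 4

Derivation:
Beat 0 (L): throw ball1 h=3 -> lands@3:R; in-air after throw: [b1@3:R]
Beat 1 (R): throw ball2 h=1 -> lands@2:L; in-air after throw: [b2@2:L b1@3:R]
Beat 2 (L): throw ball2 h=4 -> lands@6:L; in-air after throw: [b1@3:R b2@6:L]
Beat 3 (R): throw ball1 h=1 -> lands@4:L; in-air after throw: [b1@4:L b2@6:L]
Beat 4 (L): throw ball1 h=3 -> lands@7:R; in-air after throw: [b2@6:L b1@7:R]
Ball 1: thrown@0 h=3 -> first land @3; rethrown@3 h=1 -> second land @4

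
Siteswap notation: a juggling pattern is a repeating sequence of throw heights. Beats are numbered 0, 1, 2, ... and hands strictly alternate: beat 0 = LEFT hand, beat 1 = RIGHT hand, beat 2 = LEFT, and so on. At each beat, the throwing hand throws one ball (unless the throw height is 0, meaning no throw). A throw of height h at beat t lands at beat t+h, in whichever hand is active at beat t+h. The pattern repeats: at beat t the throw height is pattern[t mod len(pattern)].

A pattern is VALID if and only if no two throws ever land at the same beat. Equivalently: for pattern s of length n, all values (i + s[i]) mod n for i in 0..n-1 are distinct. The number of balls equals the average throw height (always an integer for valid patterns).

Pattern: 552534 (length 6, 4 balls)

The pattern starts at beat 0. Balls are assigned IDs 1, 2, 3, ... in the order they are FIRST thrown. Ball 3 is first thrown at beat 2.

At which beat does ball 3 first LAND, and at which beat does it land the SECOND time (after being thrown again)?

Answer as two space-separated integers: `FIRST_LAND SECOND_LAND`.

Answer: 4 7

Derivation:
Beat 0 (L): throw ball1 h=5 -> lands@5:R; in-air after throw: [b1@5:R]
Beat 1 (R): throw ball2 h=5 -> lands@6:L; in-air after throw: [b1@5:R b2@6:L]
Beat 2 (L): throw ball3 h=2 -> lands@4:L; in-air after throw: [b3@4:L b1@5:R b2@6:L]
Beat 3 (R): throw ball4 h=5 -> lands@8:L; in-air after throw: [b3@4:L b1@5:R b2@6:L b4@8:L]
Beat 4 (L): throw ball3 h=3 -> lands@7:R; in-air after throw: [b1@5:R b2@6:L b3@7:R b4@8:L]
Beat 5 (R): throw ball1 h=4 -> lands@9:R; in-air after throw: [b2@6:L b3@7:R b4@8:L b1@9:R]
Beat 6 (L): throw ball2 h=5 -> lands@11:R; in-air after throw: [b3@7:R b4@8:L b1@9:R b2@11:R]
Beat 7 (R): throw ball3 h=5 -> lands@12:L; in-air after throw: [b4@8:L b1@9:R b2@11:R b3@12:L]
Ball 3: thrown@2 h=2 -> first land @4; rethrown@4 h=3 -> second land @7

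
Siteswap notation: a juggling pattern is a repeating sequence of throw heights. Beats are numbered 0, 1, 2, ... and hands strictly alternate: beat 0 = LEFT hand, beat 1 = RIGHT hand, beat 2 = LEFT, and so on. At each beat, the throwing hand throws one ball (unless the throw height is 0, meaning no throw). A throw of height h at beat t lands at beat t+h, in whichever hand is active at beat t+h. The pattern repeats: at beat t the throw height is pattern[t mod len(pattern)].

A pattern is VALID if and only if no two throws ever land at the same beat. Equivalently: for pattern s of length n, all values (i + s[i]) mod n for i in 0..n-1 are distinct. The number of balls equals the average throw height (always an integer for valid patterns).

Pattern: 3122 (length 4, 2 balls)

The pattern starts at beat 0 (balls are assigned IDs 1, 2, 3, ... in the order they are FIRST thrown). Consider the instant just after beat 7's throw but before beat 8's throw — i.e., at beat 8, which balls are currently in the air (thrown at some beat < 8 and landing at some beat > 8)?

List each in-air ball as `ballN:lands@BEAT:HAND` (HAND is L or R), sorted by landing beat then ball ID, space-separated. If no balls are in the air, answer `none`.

Beat 0 (L): throw ball1 h=3 -> lands@3:R; in-air after throw: [b1@3:R]
Beat 1 (R): throw ball2 h=1 -> lands@2:L; in-air after throw: [b2@2:L b1@3:R]
Beat 2 (L): throw ball2 h=2 -> lands@4:L; in-air after throw: [b1@3:R b2@4:L]
Beat 3 (R): throw ball1 h=2 -> lands@5:R; in-air after throw: [b2@4:L b1@5:R]
Beat 4 (L): throw ball2 h=3 -> lands@7:R; in-air after throw: [b1@5:R b2@7:R]
Beat 5 (R): throw ball1 h=1 -> lands@6:L; in-air after throw: [b1@6:L b2@7:R]
Beat 6 (L): throw ball1 h=2 -> lands@8:L; in-air after throw: [b2@7:R b1@8:L]
Beat 7 (R): throw ball2 h=2 -> lands@9:R; in-air after throw: [b1@8:L b2@9:R]
Beat 8 (L): throw ball1 h=3 -> lands@11:R; in-air after throw: [b2@9:R b1@11:R]

Answer: ball2:lands@9:R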